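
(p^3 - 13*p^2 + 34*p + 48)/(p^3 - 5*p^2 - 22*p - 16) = (p - 6)/(p + 2)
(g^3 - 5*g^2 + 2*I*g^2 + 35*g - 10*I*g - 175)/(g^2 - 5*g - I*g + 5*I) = (g^2 + 2*I*g + 35)/(g - I)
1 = 1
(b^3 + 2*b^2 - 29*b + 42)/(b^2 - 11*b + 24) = (b^2 + 5*b - 14)/(b - 8)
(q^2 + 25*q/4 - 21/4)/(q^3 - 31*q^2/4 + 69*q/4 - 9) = (q + 7)/(q^2 - 7*q + 12)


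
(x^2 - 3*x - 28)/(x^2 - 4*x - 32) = (x - 7)/(x - 8)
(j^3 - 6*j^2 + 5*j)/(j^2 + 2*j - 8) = j*(j^2 - 6*j + 5)/(j^2 + 2*j - 8)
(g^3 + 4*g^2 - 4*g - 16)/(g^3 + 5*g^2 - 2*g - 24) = (g + 2)/(g + 3)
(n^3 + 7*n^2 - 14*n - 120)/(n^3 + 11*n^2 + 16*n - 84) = (n^2 + n - 20)/(n^2 + 5*n - 14)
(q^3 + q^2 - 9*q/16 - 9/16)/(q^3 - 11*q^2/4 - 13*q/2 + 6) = (4*q^2 + 7*q + 3)/(4*(q^2 - 2*q - 8))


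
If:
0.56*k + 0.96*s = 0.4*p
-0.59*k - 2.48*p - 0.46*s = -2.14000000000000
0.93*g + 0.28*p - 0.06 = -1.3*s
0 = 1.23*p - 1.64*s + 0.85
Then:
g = -1.98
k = -1.45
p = 0.98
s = 1.25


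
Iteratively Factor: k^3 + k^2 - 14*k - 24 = (k + 2)*(k^2 - k - 12) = (k + 2)*(k + 3)*(k - 4)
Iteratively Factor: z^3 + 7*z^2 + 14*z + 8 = (z + 4)*(z^2 + 3*z + 2) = (z + 1)*(z + 4)*(z + 2)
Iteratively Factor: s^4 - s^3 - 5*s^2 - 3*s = (s + 1)*(s^3 - 2*s^2 - 3*s) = s*(s + 1)*(s^2 - 2*s - 3) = s*(s + 1)^2*(s - 3)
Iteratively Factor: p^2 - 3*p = (p)*(p - 3)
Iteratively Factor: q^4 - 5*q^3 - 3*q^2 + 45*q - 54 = (q - 3)*(q^3 - 2*q^2 - 9*q + 18) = (q - 3)*(q + 3)*(q^2 - 5*q + 6) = (q - 3)*(q - 2)*(q + 3)*(q - 3)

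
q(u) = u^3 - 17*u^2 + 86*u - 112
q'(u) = 3*u^2 - 34*u + 86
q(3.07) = 20.73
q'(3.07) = 9.89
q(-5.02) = -1098.63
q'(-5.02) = 332.28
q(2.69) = 15.79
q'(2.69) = 16.25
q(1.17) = -33.05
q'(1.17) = 50.33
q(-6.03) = -1467.97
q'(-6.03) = 400.10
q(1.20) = -31.55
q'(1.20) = 49.52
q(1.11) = -36.12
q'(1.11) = 51.96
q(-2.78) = -503.95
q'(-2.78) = 203.71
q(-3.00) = -550.00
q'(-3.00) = 215.00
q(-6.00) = -1456.00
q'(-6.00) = 398.00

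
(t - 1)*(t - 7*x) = t^2 - 7*t*x - t + 7*x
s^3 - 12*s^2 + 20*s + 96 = (s - 8)*(s - 6)*(s + 2)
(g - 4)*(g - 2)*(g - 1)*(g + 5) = g^4 - 2*g^3 - 21*g^2 + 62*g - 40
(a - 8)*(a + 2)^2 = a^3 - 4*a^2 - 28*a - 32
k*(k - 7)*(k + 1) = k^3 - 6*k^2 - 7*k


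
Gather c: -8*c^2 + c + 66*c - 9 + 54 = -8*c^2 + 67*c + 45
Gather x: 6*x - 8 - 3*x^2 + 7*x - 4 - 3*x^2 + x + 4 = -6*x^2 + 14*x - 8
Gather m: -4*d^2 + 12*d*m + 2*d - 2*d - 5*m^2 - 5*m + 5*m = -4*d^2 + 12*d*m - 5*m^2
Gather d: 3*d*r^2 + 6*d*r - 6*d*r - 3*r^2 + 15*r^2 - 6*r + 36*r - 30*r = 3*d*r^2 + 12*r^2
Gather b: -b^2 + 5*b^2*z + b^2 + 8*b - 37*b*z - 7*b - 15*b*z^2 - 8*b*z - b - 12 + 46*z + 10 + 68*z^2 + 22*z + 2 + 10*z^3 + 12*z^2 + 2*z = 5*b^2*z + b*(-15*z^2 - 45*z) + 10*z^3 + 80*z^2 + 70*z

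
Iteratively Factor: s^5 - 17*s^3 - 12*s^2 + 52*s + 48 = (s - 2)*(s^4 + 2*s^3 - 13*s^2 - 38*s - 24) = (s - 4)*(s - 2)*(s^3 + 6*s^2 + 11*s + 6) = (s - 4)*(s - 2)*(s + 1)*(s^2 + 5*s + 6) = (s - 4)*(s - 2)*(s + 1)*(s + 2)*(s + 3)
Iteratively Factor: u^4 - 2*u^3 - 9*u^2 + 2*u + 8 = (u + 1)*(u^3 - 3*u^2 - 6*u + 8) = (u - 4)*(u + 1)*(u^2 + u - 2) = (u - 4)*(u + 1)*(u + 2)*(u - 1)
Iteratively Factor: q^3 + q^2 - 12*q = (q + 4)*(q^2 - 3*q) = (q - 3)*(q + 4)*(q)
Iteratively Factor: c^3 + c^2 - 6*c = (c - 2)*(c^2 + 3*c) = (c - 2)*(c + 3)*(c)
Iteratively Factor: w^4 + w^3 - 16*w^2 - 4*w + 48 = (w - 2)*(w^3 + 3*w^2 - 10*w - 24) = (w - 3)*(w - 2)*(w^2 + 6*w + 8) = (w - 3)*(w - 2)*(w + 2)*(w + 4)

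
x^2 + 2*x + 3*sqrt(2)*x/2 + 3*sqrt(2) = (x + 2)*(x + 3*sqrt(2)/2)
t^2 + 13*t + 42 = (t + 6)*(t + 7)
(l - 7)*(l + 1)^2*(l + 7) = l^4 + 2*l^3 - 48*l^2 - 98*l - 49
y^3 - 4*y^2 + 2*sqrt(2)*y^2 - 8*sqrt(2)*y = y*(y - 4)*(y + 2*sqrt(2))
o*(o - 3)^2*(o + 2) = o^4 - 4*o^3 - 3*o^2 + 18*o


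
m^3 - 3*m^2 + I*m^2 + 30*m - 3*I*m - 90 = (m - 3)*(m - 5*I)*(m + 6*I)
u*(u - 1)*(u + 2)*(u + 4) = u^4 + 5*u^3 + 2*u^2 - 8*u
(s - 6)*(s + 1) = s^2 - 5*s - 6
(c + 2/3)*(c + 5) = c^2 + 17*c/3 + 10/3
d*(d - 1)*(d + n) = d^3 + d^2*n - d^2 - d*n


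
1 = 1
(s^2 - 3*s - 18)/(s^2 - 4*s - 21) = (s - 6)/(s - 7)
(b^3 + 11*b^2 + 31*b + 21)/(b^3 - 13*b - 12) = (b + 7)/(b - 4)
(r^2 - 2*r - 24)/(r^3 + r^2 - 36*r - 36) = (r + 4)/(r^2 + 7*r + 6)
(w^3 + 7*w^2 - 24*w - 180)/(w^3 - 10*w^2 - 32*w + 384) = (w^2 + w - 30)/(w^2 - 16*w + 64)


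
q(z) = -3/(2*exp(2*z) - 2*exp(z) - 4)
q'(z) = -3*(-4*exp(2*z) + 2*exp(z))/(2*exp(2*z) - 2*exp(z) - 4)^2 = (3*exp(z) - 3/2)*exp(z)/(-exp(2*z) + exp(z) + 2)^2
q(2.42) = -0.01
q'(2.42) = 0.03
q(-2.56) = 0.72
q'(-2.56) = -0.02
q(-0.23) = 0.69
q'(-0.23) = 0.15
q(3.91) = -0.00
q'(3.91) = 0.00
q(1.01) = -0.54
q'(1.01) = 2.37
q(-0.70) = 0.67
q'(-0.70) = -0.00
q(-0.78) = 0.67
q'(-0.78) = -0.01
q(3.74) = -0.00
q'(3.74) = 0.00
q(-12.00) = 0.75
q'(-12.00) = 0.00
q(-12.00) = 0.75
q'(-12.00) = 0.00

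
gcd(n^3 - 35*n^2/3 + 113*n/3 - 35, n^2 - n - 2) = 1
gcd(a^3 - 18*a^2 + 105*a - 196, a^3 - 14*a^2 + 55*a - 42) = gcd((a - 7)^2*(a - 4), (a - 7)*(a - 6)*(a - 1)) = a - 7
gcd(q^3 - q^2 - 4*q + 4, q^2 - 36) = 1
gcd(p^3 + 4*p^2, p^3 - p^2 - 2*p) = p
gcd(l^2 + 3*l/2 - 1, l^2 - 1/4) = l - 1/2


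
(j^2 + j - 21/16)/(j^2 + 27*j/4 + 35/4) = (j - 3/4)/(j + 5)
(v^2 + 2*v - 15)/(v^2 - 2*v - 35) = (v - 3)/(v - 7)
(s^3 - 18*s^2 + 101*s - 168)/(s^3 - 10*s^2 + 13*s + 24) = (s - 7)/(s + 1)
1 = 1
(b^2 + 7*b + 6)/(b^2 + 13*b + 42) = (b + 1)/(b + 7)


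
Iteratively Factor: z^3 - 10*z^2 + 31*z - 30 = (z - 3)*(z^2 - 7*z + 10) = (z - 3)*(z - 2)*(z - 5)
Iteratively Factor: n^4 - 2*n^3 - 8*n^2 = (n + 2)*(n^3 - 4*n^2) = n*(n + 2)*(n^2 - 4*n) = n^2*(n + 2)*(n - 4)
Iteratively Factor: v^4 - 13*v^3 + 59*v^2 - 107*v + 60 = (v - 3)*(v^3 - 10*v^2 + 29*v - 20) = (v - 5)*(v - 3)*(v^2 - 5*v + 4) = (v - 5)*(v - 3)*(v - 1)*(v - 4)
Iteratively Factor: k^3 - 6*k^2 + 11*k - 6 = (k - 1)*(k^2 - 5*k + 6) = (k - 2)*(k - 1)*(k - 3)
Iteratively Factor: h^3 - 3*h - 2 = (h + 1)*(h^2 - h - 2) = (h - 2)*(h + 1)*(h + 1)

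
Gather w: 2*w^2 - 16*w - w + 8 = 2*w^2 - 17*w + 8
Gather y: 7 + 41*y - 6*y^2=-6*y^2 + 41*y + 7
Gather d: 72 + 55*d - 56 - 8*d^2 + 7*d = -8*d^2 + 62*d + 16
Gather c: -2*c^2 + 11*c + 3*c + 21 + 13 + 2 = -2*c^2 + 14*c + 36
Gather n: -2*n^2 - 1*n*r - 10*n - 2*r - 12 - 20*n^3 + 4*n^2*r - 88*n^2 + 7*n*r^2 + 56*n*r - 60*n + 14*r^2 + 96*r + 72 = -20*n^3 + n^2*(4*r - 90) + n*(7*r^2 + 55*r - 70) + 14*r^2 + 94*r + 60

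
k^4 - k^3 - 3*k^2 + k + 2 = (k - 2)*(k - 1)*(k + 1)^2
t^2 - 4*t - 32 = (t - 8)*(t + 4)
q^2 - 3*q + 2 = (q - 2)*(q - 1)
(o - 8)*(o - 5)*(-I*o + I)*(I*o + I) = o^4 - 13*o^3 + 39*o^2 + 13*o - 40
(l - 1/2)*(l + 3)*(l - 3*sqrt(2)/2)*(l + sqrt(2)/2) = l^4 - sqrt(2)*l^3 + 5*l^3/2 - 5*sqrt(2)*l^2/2 - 3*l^2 - 15*l/4 + 3*sqrt(2)*l/2 + 9/4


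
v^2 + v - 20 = (v - 4)*(v + 5)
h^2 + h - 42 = (h - 6)*(h + 7)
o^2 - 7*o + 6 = (o - 6)*(o - 1)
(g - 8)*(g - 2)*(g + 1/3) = g^3 - 29*g^2/3 + 38*g/3 + 16/3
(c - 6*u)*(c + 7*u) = c^2 + c*u - 42*u^2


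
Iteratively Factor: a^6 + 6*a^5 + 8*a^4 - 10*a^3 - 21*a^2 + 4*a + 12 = (a + 3)*(a^5 + 3*a^4 - a^3 - 7*a^2 + 4) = (a + 2)*(a + 3)*(a^4 + a^3 - 3*a^2 - a + 2) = (a - 1)*(a + 2)*(a + 3)*(a^3 + 2*a^2 - a - 2) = (a - 1)*(a + 2)^2*(a + 3)*(a^2 - 1) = (a - 1)*(a + 1)*(a + 2)^2*(a + 3)*(a - 1)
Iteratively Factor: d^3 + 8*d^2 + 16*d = (d)*(d^2 + 8*d + 16) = d*(d + 4)*(d + 4)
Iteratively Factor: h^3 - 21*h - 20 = (h - 5)*(h^2 + 5*h + 4) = (h - 5)*(h + 4)*(h + 1)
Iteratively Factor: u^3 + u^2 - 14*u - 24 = (u + 2)*(u^2 - u - 12) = (u - 4)*(u + 2)*(u + 3)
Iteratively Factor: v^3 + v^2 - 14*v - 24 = (v + 3)*(v^2 - 2*v - 8) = (v + 2)*(v + 3)*(v - 4)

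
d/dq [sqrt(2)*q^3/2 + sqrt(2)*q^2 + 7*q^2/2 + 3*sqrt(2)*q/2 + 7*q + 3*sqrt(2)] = 3*sqrt(2)*q^2/2 + 2*sqrt(2)*q + 7*q + 3*sqrt(2)/2 + 7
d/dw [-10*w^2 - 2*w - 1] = -20*w - 2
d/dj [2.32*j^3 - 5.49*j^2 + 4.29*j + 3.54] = 6.96*j^2 - 10.98*j + 4.29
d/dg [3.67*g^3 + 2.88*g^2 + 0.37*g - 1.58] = 11.01*g^2 + 5.76*g + 0.37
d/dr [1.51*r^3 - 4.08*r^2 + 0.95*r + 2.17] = 4.53*r^2 - 8.16*r + 0.95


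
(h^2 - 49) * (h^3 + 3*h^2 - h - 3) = h^5 + 3*h^4 - 50*h^3 - 150*h^2 + 49*h + 147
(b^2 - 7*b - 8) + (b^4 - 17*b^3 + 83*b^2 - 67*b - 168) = b^4 - 17*b^3 + 84*b^2 - 74*b - 176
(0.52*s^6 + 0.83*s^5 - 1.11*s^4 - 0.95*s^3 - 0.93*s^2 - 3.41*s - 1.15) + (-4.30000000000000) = 0.52*s^6 + 0.83*s^5 - 1.11*s^4 - 0.95*s^3 - 0.93*s^2 - 3.41*s - 5.45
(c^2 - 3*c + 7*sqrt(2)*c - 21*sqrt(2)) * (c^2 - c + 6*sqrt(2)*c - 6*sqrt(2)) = c^4 - 4*c^3 + 13*sqrt(2)*c^3 - 52*sqrt(2)*c^2 + 87*c^2 - 336*c + 39*sqrt(2)*c + 252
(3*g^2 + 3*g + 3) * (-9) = -27*g^2 - 27*g - 27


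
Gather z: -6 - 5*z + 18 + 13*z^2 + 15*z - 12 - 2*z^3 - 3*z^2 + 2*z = -2*z^3 + 10*z^2 + 12*z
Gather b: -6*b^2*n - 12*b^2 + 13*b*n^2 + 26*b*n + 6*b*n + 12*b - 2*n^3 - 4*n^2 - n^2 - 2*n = b^2*(-6*n - 12) + b*(13*n^2 + 32*n + 12) - 2*n^3 - 5*n^2 - 2*n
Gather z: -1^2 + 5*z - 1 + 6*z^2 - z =6*z^2 + 4*z - 2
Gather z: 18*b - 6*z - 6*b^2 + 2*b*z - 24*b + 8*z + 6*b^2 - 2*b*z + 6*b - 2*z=0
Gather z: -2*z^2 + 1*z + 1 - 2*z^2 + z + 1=-4*z^2 + 2*z + 2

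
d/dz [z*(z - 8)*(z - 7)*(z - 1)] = 4*z^3 - 48*z^2 + 142*z - 56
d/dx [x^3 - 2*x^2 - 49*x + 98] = 3*x^2 - 4*x - 49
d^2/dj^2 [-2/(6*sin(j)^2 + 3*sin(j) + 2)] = 6*(48*sin(j)^4 + 18*sin(j)^3 - 85*sin(j)^2 - 38*sin(j) + 2)/(6*sin(j)^2 + 3*sin(j) + 2)^3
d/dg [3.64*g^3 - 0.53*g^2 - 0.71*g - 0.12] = 10.92*g^2 - 1.06*g - 0.71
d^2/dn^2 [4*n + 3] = 0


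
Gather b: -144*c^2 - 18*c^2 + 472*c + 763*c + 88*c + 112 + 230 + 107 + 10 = -162*c^2 + 1323*c + 459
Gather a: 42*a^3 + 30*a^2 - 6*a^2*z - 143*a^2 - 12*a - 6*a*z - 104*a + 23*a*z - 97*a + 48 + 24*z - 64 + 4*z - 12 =42*a^3 + a^2*(-6*z - 113) + a*(17*z - 213) + 28*z - 28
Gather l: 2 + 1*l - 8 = l - 6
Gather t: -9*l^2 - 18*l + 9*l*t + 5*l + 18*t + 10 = -9*l^2 - 13*l + t*(9*l + 18) + 10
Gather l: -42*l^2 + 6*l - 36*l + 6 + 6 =-42*l^2 - 30*l + 12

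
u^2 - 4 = (u - 2)*(u + 2)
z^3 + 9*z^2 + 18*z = z*(z + 3)*(z + 6)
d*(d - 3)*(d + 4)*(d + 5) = d^4 + 6*d^3 - 7*d^2 - 60*d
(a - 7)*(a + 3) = a^2 - 4*a - 21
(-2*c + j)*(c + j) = -2*c^2 - c*j + j^2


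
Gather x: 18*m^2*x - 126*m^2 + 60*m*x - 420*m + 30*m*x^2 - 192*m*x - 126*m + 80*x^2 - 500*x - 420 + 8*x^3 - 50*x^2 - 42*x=-126*m^2 - 546*m + 8*x^3 + x^2*(30*m + 30) + x*(18*m^2 - 132*m - 542) - 420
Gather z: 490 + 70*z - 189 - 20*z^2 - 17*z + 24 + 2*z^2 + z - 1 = -18*z^2 + 54*z + 324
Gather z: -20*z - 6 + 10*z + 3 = -10*z - 3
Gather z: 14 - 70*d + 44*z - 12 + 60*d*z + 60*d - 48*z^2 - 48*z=-10*d - 48*z^2 + z*(60*d - 4) + 2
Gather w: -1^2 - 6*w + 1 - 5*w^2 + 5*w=-5*w^2 - w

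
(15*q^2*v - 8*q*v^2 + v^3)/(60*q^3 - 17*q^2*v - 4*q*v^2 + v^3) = v/(4*q + v)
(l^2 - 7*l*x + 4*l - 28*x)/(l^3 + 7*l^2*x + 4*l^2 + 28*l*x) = (l - 7*x)/(l*(l + 7*x))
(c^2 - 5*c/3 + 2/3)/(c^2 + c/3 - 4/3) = (3*c - 2)/(3*c + 4)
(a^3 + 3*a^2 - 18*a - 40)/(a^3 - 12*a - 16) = (a + 5)/(a + 2)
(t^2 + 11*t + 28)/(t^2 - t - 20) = (t + 7)/(t - 5)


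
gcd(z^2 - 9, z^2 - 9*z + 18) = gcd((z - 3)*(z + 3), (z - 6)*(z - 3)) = z - 3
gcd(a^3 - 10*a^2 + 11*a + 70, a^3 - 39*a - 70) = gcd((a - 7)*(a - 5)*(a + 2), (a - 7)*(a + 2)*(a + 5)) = a^2 - 5*a - 14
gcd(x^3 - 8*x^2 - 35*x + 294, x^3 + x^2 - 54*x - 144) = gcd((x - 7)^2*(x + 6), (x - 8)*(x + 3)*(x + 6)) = x + 6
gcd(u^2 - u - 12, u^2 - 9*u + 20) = u - 4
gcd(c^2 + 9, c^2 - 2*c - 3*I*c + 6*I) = c - 3*I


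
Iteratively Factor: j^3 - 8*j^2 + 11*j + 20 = (j - 5)*(j^2 - 3*j - 4) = (j - 5)*(j - 4)*(j + 1)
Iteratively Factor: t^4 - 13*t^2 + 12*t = (t - 3)*(t^3 + 3*t^2 - 4*t) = t*(t - 3)*(t^2 + 3*t - 4) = t*(t - 3)*(t - 1)*(t + 4)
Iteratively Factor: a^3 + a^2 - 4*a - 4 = (a + 2)*(a^2 - a - 2) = (a + 1)*(a + 2)*(a - 2)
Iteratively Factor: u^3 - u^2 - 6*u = (u - 3)*(u^2 + 2*u) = u*(u - 3)*(u + 2)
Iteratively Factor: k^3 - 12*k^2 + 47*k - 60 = (k - 4)*(k^2 - 8*k + 15) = (k - 4)*(k - 3)*(k - 5)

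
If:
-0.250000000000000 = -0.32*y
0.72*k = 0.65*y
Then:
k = 0.71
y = 0.78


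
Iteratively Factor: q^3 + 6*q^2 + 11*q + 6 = (q + 3)*(q^2 + 3*q + 2) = (q + 1)*(q + 3)*(q + 2)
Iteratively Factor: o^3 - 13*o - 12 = (o + 3)*(o^2 - 3*o - 4) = (o + 1)*(o + 3)*(o - 4)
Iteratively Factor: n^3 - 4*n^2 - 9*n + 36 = (n - 4)*(n^2 - 9) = (n - 4)*(n - 3)*(n + 3)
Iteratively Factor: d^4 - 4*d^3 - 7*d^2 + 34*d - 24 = (d + 3)*(d^3 - 7*d^2 + 14*d - 8) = (d - 2)*(d + 3)*(d^2 - 5*d + 4) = (d - 4)*(d - 2)*(d + 3)*(d - 1)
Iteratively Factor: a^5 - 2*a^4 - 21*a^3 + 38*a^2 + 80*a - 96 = (a + 4)*(a^4 - 6*a^3 + 3*a^2 + 26*a - 24) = (a - 1)*(a + 4)*(a^3 - 5*a^2 - 2*a + 24) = (a - 1)*(a + 2)*(a + 4)*(a^2 - 7*a + 12) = (a - 3)*(a - 1)*(a + 2)*(a + 4)*(a - 4)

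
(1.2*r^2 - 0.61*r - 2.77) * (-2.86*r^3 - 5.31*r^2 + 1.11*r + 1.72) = -3.432*r^5 - 4.6274*r^4 + 12.4933*r^3 + 16.0956*r^2 - 4.1239*r - 4.7644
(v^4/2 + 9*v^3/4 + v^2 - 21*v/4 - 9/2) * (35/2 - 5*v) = -5*v^5/2 - 5*v^4/2 + 275*v^3/8 + 175*v^2/4 - 555*v/8 - 315/4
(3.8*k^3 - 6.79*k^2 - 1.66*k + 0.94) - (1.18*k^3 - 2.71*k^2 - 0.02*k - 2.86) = 2.62*k^3 - 4.08*k^2 - 1.64*k + 3.8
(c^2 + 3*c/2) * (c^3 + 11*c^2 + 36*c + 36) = c^5 + 25*c^4/2 + 105*c^3/2 + 90*c^2 + 54*c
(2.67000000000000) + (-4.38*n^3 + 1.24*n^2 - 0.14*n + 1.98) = -4.38*n^3 + 1.24*n^2 - 0.14*n + 4.65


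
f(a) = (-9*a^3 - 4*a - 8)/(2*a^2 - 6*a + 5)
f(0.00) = -1.60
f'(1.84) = 51.20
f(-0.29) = -0.96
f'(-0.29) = -1.90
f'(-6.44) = -4.08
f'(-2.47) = -3.14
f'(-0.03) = -2.57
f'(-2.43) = -3.12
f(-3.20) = 6.71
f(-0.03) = -1.52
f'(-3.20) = -3.46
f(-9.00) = 29.81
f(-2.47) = 4.29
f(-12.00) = 42.72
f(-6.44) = 19.13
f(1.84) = -97.68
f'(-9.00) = -4.25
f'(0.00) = -2.72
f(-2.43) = 4.17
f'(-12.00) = -4.34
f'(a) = (6 - 4*a)*(-9*a^3 - 4*a - 8)/(2*a^2 - 6*a + 5)^2 + (-27*a^2 - 4)/(2*a^2 - 6*a + 5) = (-18*a^4 + 108*a^3 - 127*a^2 + 32*a - 68)/(4*a^4 - 24*a^3 + 56*a^2 - 60*a + 25)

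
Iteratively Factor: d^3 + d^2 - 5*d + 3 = (d - 1)*(d^2 + 2*d - 3) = (d - 1)^2*(d + 3)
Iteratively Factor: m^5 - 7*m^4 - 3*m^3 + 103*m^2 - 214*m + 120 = (m - 1)*(m^4 - 6*m^3 - 9*m^2 + 94*m - 120) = (m - 5)*(m - 1)*(m^3 - m^2 - 14*m + 24) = (m - 5)*(m - 1)*(m + 4)*(m^2 - 5*m + 6) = (m - 5)*(m - 2)*(m - 1)*(m + 4)*(m - 3)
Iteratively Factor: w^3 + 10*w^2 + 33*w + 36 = (w + 3)*(w^2 + 7*w + 12) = (w + 3)^2*(w + 4)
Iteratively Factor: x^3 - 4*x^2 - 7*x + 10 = (x - 1)*(x^2 - 3*x - 10) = (x - 5)*(x - 1)*(x + 2)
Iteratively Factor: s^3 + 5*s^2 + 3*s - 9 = (s - 1)*(s^2 + 6*s + 9) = (s - 1)*(s + 3)*(s + 3)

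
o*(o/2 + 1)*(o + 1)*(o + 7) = o^4/2 + 5*o^3 + 23*o^2/2 + 7*o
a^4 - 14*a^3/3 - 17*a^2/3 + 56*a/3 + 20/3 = (a - 5)*(a - 2)*(a + 1/3)*(a + 2)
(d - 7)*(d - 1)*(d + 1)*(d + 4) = d^4 - 3*d^3 - 29*d^2 + 3*d + 28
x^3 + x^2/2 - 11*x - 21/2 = (x - 7/2)*(x + 1)*(x + 3)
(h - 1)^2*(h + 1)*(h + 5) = h^4 + 4*h^3 - 6*h^2 - 4*h + 5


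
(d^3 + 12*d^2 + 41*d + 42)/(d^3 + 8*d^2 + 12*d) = (d^2 + 10*d + 21)/(d*(d + 6))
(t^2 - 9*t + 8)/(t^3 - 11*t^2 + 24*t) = (t - 1)/(t*(t - 3))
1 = 1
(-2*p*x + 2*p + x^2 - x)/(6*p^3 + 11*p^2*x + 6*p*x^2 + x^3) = (-2*p*x + 2*p + x^2 - x)/(6*p^3 + 11*p^2*x + 6*p*x^2 + x^3)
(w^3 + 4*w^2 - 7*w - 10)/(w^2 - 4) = (w^2 + 6*w + 5)/(w + 2)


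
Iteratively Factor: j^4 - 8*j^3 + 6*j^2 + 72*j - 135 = (j + 3)*(j^3 - 11*j^2 + 39*j - 45) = (j - 5)*(j + 3)*(j^2 - 6*j + 9) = (j - 5)*(j - 3)*(j + 3)*(j - 3)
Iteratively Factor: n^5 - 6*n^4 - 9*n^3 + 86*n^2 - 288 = (n + 3)*(n^4 - 9*n^3 + 18*n^2 + 32*n - 96) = (n + 2)*(n + 3)*(n^3 - 11*n^2 + 40*n - 48) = (n - 4)*(n + 2)*(n + 3)*(n^2 - 7*n + 12) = (n - 4)^2*(n + 2)*(n + 3)*(n - 3)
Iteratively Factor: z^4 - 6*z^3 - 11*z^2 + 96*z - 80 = (z + 4)*(z^3 - 10*z^2 + 29*z - 20) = (z - 4)*(z + 4)*(z^2 - 6*z + 5) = (z - 4)*(z - 1)*(z + 4)*(z - 5)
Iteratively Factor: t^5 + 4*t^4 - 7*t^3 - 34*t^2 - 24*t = (t)*(t^4 + 4*t^3 - 7*t^2 - 34*t - 24) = t*(t + 4)*(t^3 - 7*t - 6) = t*(t + 2)*(t + 4)*(t^2 - 2*t - 3) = t*(t - 3)*(t + 2)*(t + 4)*(t + 1)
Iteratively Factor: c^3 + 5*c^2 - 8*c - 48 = (c + 4)*(c^2 + c - 12) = (c + 4)^2*(c - 3)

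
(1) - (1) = 0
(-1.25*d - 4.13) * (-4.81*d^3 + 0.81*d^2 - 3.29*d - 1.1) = 6.0125*d^4 + 18.8528*d^3 + 0.7672*d^2 + 14.9627*d + 4.543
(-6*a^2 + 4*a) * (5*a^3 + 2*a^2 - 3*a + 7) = -30*a^5 + 8*a^4 + 26*a^3 - 54*a^2 + 28*a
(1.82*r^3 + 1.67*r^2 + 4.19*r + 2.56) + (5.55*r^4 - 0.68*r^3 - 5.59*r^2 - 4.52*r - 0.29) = 5.55*r^4 + 1.14*r^3 - 3.92*r^2 - 0.329999999999999*r + 2.27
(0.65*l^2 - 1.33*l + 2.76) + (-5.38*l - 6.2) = 0.65*l^2 - 6.71*l - 3.44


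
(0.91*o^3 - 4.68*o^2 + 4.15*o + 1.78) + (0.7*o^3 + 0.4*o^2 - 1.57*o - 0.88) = 1.61*o^3 - 4.28*o^2 + 2.58*o + 0.9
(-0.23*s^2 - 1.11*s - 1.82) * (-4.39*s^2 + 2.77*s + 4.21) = 1.0097*s^4 + 4.2358*s^3 + 3.9468*s^2 - 9.7145*s - 7.6622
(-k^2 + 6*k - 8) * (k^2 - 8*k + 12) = -k^4 + 14*k^3 - 68*k^2 + 136*k - 96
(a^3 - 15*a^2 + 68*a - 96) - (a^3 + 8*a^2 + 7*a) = -23*a^2 + 61*a - 96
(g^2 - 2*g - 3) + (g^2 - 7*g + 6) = 2*g^2 - 9*g + 3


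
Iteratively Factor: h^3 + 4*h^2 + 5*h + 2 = (h + 1)*(h^2 + 3*h + 2) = (h + 1)*(h + 2)*(h + 1)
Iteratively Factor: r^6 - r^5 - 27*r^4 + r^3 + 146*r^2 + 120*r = (r + 1)*(r^5 - 2*r^4 - 25*r^3 + 26*r^2 + 120*r) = r*(r + 1)*(r^4 - 2*r^3 - 25*r^2 + 26*r + 120) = r*(r - 3)*(r + 1)*(r^3 + r^2 - 22*r - 40) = r*(r - 3)*(r + 1)*(r + 2)*(r^2 - r - 20) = r*(r - 3)*(r + 1)*(r + 2)*(r + 4)*(r - 5)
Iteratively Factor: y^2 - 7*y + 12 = (y - 3)*(y - 4)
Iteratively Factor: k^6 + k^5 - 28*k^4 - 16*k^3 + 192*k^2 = (k)*(k^5 + k^4 - 28*k^3 - 16*k^2 + 192*k) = k*(k - 3)*(k^4 + 4*k^3 - 16*k^2 - 64*k) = k*(k - 4)*(k - 3)*(k^3 + 8*k^2 + 16*k) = k*(k - 4)*(k - 3)*(k + 4)*(k^2 + 4*k) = k^2*(k - 4)*(k - 3)*(k + 4)*(k + 4)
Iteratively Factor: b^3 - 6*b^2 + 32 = (b + 2)*(b^2 - 8*b + 16) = (b - 4)*(b + 2)*(b - 4)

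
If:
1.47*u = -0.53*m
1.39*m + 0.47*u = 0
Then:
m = 0.00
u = 0.00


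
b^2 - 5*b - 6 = (b - 6)*(b + 1)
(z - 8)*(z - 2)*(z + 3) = z^3 - 7*z^2 - 14*z + 48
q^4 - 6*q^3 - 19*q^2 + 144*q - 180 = (q - 6)*(q - 3)*(q - 2)*(q + 5)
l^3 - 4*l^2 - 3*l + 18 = (l - 3)^2*(l + 2)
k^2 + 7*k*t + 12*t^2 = (k + 3*t)*(k + 4*t)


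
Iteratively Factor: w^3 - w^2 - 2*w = (w - 2)*(w^2 + w) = w*(w - 2)*(w + 1)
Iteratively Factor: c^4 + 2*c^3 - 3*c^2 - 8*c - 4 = (c + 1)*(c^3 + c^2 - 4*c - 4) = (c - 2)*(c + 1)*(c^2 + 3*c + 2) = (c - 2)*(c + 1)*(c + 2)*(c + 1)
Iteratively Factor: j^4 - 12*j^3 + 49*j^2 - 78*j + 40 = (j - 1)*(j^3 - 11*j^2 + 38*j - 40) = (j - 2)*(j - 1)*(j^2 - 9*j + 20) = (j - 5)*(j - 2)*(j - 1)*(j - 4)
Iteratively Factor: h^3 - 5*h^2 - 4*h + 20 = (h - 5)*(h^2 - 4) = (h - 5)*(h + 2)*(h - 2)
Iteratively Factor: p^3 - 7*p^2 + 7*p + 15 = (p + 1)*(p^2 - 8*p + 15) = (p - 5)*(p + 1)*(p - 3)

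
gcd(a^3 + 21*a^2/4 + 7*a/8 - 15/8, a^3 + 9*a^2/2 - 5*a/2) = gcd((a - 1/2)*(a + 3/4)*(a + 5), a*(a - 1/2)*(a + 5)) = a^2 + 9*a/2 - 5/2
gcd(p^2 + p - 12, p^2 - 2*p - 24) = p + 4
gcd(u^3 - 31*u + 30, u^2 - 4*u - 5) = u - 5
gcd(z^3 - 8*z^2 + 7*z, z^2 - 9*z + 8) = z - 1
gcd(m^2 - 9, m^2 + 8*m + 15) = m + 3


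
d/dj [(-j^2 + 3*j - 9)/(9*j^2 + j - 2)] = (-28*j^2 + 166*j + 3)/(81*j^4 + 18*j^3 - 35*j^2 - 4*j + 4)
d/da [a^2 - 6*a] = 2*a - 6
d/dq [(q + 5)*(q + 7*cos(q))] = q - (q + 5)*(7*sin(q) - 1) + 7*cos(q)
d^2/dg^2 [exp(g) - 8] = exp(g)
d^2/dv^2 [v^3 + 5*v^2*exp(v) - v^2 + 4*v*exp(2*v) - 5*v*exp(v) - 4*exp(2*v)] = 5*v^2*exp(v) + 16*v*exp(2*v) + 15*v*exp(v) + 6*v - 2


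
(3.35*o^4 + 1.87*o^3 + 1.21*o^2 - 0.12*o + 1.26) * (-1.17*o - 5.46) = -3.9195*o^5 - 20.4789*o^4 - 11.6259*o^3 - 6.4662*o^2 - 0.819*o - 6.8796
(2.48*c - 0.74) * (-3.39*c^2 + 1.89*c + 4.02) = -8.4072*c^3 + 7.1958*c^2 + 8.571*c - 2.9748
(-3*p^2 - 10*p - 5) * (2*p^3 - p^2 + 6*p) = -6*p^5 - 17*p^4 - 18*p^3 - 55*p^2 - 30*p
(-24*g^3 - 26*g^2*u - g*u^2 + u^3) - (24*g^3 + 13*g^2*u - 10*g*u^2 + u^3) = -48*g^3 - 39*g^2*u + 9*g*u^2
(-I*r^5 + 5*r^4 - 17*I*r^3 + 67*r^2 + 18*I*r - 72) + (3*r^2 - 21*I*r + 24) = -I*r^5 + 5*r^4 - 17*I*r^3 + 70*r^2 - 3*I*r - 48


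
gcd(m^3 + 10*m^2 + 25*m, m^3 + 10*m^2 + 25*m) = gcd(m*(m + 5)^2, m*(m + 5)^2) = m^3 + 10*m^2 + 25*m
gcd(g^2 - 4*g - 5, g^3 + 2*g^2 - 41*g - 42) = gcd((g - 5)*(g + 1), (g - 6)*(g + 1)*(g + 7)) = g + 1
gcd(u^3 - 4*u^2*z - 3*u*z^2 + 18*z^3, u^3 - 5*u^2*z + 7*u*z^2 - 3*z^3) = -u + 3*z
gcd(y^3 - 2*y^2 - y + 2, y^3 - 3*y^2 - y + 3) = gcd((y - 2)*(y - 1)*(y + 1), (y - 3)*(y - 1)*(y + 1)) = y^2 - 1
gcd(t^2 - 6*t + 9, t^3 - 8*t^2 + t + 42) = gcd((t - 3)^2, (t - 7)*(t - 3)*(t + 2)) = t - 3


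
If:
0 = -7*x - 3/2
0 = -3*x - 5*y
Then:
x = -3/14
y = 9/70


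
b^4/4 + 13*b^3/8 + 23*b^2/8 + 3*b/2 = b*(b/4 + 1)*(b + 1)*(b + 3/2)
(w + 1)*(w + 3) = w^2 + 4*w + 3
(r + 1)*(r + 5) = r^2 + 6*r + 5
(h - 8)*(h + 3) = h^2 - 5*h - 24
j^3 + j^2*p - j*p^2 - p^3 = (j - p)*(j + p)^2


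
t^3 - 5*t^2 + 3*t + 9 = (t - 3)^2*(t + 1)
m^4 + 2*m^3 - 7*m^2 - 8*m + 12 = (m - 2)*(m - 1)*(m + 2)*(m + 3)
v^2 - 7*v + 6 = (v - 6)*(v - 1)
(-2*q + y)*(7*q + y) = -14*q^2 + 5*q*y + y^2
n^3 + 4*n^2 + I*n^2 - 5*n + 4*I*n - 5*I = (n - 1)*(n + 5)*(n + I)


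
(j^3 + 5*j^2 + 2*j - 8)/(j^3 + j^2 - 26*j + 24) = (j^2 + 6*j + 8)/(j^2 + 2*j - 24)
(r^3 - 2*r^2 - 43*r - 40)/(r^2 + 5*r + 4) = (r^2 - 3*r - 40)/(r + 4)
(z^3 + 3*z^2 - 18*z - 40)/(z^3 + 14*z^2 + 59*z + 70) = (z - 4)/(z + 7)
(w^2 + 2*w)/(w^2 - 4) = w/(w - 2)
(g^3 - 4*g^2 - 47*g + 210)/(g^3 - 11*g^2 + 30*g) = (g + 7)/g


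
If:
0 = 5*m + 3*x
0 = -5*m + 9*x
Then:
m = 0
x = 0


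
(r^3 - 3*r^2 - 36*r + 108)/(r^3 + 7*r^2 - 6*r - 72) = (r - 6)/(r + 4)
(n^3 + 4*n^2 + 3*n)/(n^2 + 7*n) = (n^2 + 4*n + 3)/(n + 7)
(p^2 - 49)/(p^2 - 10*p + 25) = (p^2 - 49)/(p^2 - 10*p + 25)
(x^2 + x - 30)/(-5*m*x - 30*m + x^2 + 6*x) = (x - 5)/(-5*m + x)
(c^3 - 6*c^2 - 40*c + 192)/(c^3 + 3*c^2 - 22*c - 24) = (c - 8)/(c + 1)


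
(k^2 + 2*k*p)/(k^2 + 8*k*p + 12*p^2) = k/(k + 6*p)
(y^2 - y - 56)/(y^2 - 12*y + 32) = (y + 7)/(y - 4)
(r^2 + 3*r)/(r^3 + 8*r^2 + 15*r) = 1/(r + 5)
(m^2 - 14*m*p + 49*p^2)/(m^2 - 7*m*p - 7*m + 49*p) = (m - 7*p)/(m - 7)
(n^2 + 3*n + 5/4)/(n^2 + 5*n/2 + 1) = (n + 5/2)/(n + 2)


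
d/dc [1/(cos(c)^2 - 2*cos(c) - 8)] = 2*(cos(c) - 1)*sin(c)/(sin(c)^2 + 2*cos(c) + 7)^2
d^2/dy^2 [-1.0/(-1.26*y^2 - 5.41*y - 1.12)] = (-3.1752*y^2 - 13.6332*y + 1.0*(2.52*y + 5.41)*(5.04*y + 10.82) - 2.8224)/(1.26*y^2 + 5.41*y + 1.12)^3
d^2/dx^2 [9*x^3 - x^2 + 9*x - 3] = 54*x - 2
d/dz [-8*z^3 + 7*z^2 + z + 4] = -24*z^2 + 14*z + 1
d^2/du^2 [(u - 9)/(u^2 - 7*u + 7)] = 2*((16 - 3*u)*(u^2 - 7*u + 7) + (u - 9)*(2*u - 7)^2)/(u^2 - 7*u + 7)^3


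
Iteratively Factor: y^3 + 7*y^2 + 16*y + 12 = (y + 2)*(y^2 + 5*y + 6) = (y + 2)*(y + 3)*(y + 2)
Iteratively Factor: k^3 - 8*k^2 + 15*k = (k)*(k^2 - 8*k + 15) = k*(k - 5)*(k - 3)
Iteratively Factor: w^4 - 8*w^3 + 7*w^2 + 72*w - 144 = (w - 3)*(w^3 - 5*w^2 - 8*w + 48) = (w - 4)*(w - 3)*(w^2 - w - 12) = (w - 4)*(w - 3)*(w + 3)*(w - 4)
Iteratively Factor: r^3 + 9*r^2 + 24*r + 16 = (r + 1)*(r^2 + 8*r + 16) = (r + 1)*(r + 4)*(r + 4)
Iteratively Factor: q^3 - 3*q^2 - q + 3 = (q - 1)*(q^2 - 2*q - 3) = (q - 1)*(q + 1)*(q - 3)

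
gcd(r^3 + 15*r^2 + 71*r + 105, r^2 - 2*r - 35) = r + 5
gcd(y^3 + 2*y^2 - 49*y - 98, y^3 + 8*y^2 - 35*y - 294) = y + 7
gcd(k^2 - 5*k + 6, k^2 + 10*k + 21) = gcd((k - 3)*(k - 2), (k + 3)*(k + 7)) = 1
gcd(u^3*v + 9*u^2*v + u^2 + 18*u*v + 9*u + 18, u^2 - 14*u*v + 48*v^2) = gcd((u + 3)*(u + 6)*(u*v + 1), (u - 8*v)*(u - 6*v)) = 1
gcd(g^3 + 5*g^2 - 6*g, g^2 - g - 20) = 1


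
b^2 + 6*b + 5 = (b + 1)*(b + 5)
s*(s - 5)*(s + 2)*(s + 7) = s^4 + 4*s^3 - 31*s^2 - 70*s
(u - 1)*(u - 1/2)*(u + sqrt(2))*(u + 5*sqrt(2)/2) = u^4 - 3*u^3/2 + 7*sqrt(2)*u^3/2 - 21*sqrt(2)*u^2/4 + 11*u^2/2 - 15*u/2 + 7*sqrt(2)*u/4 + 5/2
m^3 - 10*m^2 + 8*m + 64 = (m - 8)*(m - 4)*(m + 2)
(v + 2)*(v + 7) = v^2 + 9*v + 14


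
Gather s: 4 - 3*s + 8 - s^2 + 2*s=-s^2 - s + 12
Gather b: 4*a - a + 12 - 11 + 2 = 3*a + 3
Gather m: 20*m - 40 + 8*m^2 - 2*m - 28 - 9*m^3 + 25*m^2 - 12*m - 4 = -9*m^3 + 33*m^2 + 6*m - 72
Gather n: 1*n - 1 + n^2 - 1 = n^2 + n - 2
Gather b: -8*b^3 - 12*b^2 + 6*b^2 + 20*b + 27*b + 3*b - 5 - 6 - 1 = -8*b^3 - 6*b^2 + 50*b - 12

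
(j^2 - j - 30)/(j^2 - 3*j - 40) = (j - 6)/(j - 8)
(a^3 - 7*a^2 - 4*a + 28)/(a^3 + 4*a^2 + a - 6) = (a^2 - 9*a + 14)/(a^2 + 2*a - 3)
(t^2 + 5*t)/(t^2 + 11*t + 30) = t/(t + 6)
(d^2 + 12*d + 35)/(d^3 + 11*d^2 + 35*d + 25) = (d + 7)/(d^2 + 6*d + 5)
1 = 1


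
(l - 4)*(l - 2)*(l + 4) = l^3 - 2*l^2 - 16*l + 32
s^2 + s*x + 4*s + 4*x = (s + 4)*(s + x)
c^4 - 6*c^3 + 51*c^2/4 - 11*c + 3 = (c - 2)^2*(c - 3/2)*(c - 1/2)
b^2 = b^2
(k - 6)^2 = k^2 - 12*k + 36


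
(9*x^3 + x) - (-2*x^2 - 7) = 9*x^3 + 2*x^2 + x + 7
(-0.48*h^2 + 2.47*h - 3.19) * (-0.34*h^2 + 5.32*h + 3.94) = 0.1632*h^4 - 3.3934*h^3 + 12.3338*h^2 - 7.239*h - 12.5686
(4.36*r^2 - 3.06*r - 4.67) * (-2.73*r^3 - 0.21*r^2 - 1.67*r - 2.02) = -11.9028*r^5 + 7.4382*r^4 + 6.1105*r^3 - 2.7163*r^2 + 13.9801*r + 9.4334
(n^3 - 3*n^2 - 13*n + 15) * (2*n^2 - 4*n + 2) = 2*n^5 - 10*n^4 - 12*n^3 + 76*n^2 - 86*n + 30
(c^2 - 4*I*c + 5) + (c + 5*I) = c^2 + c - 4*I*c + 5 + 5*I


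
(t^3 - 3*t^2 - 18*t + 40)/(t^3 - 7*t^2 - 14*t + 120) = (t - 2)/(t - 6)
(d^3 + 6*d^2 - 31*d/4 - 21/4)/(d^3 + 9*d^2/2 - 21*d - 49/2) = (4*d^2 - 4*d - 3)/(2*(2*d^2 - 5*d - 7))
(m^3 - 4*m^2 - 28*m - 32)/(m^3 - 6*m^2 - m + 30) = (m^2 - 6*m - 16)/(m^2 - 8*m + 15)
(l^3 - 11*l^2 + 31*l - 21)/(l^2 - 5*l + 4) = (l^2 - 10*l + 21)/(l - 4)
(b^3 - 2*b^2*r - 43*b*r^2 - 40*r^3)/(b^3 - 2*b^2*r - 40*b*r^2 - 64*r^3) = (b^2 + 6*b*r + 5*r^2)/(b^2 + 6*b*r + 8*r^2)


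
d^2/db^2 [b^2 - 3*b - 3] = 2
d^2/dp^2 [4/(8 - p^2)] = 8*(-3*p^2 - 8)/(p^2 - 8)^3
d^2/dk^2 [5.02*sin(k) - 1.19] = -5.02*sin(k)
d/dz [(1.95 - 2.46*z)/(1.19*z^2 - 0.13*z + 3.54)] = (2.9274*z^2 - 4.641*z - 8.4549)/(1.4161*z^4 - 0.3094*z^3 + 8.4421*z^2 - 0.9204*z + 12.5316)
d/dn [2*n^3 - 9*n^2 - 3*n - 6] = 6*n^2 - 18*n - 3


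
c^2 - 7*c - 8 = (c - 8)*(c + 1)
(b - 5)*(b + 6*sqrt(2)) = b^2 - 5*b + 6*sqrt(2)*b - 30*sqrt(2)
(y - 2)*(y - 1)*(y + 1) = y^3 - 2*y^2 - y + 2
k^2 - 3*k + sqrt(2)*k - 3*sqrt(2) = (k - 3)*(k + sqrt(2))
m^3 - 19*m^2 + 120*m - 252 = (m - 7)*(m - 6)^2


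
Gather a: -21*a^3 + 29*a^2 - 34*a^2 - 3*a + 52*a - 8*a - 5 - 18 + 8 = -21*a^3 - 5*a^2 + 41*a - 15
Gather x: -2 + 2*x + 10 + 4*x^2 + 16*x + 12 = 4*x^2 + 18*x + 20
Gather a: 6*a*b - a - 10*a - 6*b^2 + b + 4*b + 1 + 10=a*(6*b - 11) - 6*b^2 + 5*b + 11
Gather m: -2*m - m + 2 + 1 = 3 - 3*m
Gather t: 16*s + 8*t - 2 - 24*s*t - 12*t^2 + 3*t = 16*s - 12*t^2 + t*(11 - 24*s) - 2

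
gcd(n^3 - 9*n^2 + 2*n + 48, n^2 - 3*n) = n - 3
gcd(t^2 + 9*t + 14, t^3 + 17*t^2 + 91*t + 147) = t + 7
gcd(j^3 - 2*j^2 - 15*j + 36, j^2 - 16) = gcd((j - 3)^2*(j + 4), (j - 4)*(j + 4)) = j + 4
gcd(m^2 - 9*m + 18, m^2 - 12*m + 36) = m - 6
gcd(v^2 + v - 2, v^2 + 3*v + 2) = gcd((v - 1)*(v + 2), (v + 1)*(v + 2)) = v + 2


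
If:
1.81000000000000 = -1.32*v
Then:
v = -1.37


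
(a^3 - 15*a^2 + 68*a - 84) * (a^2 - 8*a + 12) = a^5 - 23*a^4 + 200*a^3 - 808*a^2 + 1488*a - 1008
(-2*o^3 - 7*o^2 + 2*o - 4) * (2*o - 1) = -4*o^4 - 12*o^3 + 11*o^2 - 10*o + 4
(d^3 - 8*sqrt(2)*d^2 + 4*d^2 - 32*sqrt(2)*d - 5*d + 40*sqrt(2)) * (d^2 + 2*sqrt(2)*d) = d^5 - 6*sqrt(2)*d^4 + 4*d^4 - 37*d^3 - 24*sqrt(2)*d^3 - 128*d^2 + 30*sqrt(2)*d^2 + 160*d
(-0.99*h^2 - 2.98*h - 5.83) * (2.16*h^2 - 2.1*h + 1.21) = -2.1384*h^4 - 4.3578*h^3 - 7.5327*h^2 + 8.6372*h - 7.0543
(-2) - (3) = -5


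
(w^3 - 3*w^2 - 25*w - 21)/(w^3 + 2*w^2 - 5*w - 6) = (w - 7)/(w - 2)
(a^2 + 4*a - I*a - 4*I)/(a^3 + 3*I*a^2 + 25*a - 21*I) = (a + 4)/(a^2 + 4*I*a + 21)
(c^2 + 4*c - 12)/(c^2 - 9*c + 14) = (c + 6)/(c - 7)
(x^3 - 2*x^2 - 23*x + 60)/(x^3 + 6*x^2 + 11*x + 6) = (x^3 - 2*x^2 - 23*x + 60)/(x^3 + 6*x^2 + 11*x + 6)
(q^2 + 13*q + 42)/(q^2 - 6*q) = (q^2 + 13*q + 42)/(q*(q - 6))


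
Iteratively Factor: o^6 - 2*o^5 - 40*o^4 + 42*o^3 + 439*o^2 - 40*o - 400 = (o - 1)*(o^5 - o^4 - 41*o^3 + o^2 + 440*o + 400) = (o - 1)*(o + 4)*(o^4 - 5*o^3 - 21*o^2 + 85*o + 100) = (o - 1)*(o + 4)^2*(o^3 - 9*o^2 + 15*o + 25) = (o - 5)*(o - 1)*(o + 4)^2*(o^2 - 4*o - 5) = (o - 5)^2*(o - 1)*(o + 4)^2*(o + 1)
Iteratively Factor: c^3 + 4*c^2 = (c + 4)*(c^2) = c*(c + 4)*(c)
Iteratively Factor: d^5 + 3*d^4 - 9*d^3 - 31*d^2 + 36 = (d + 3)*(d^4 - 9*d^2 - 4*d + 12) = (d + 2)*(d + 3)*(d^3 - 2*d^2 - 5*d + 6) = (d + 2)^2*(d + 3)*(d^2 - 4*d + 3) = (d - 3)*(d + 2)^2*(d + 3)*(d - 1)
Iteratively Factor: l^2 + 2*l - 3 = (l + 3)*(l - 1)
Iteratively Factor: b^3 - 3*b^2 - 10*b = (b)*(b^2 - 3*b - 10) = b*(b - 5)*(b + 2)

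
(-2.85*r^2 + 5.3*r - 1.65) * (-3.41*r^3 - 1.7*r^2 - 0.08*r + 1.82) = 9.7185*r^5 - 13.228*r^4 - 3.1555*r^3 - 2.806*r^2 + 9.778*r - 3.003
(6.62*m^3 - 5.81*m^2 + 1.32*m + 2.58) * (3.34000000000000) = 22.1108*m^3 - 19.4054*m^2 + 4.4088*m + 8.6172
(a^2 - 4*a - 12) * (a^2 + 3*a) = a^4 - a^3 - 24*a^2 - 36*a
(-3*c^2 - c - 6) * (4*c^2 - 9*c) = -12*c^4 + 23*c^3 - 15*c^2 + 54*c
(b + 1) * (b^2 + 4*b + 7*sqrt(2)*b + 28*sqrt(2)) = b^3 + 5*b^2 + 7*sqrt(2)*b^2 + 4*b + 35*sqrt(2)*b + 28*sqrt(2)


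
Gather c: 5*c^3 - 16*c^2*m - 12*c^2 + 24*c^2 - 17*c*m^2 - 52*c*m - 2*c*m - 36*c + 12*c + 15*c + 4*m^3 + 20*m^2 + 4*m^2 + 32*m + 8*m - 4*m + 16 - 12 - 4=5*c^3 + c^2*(12 - 16*m) + c*(-17*m^2 - 54*m - 9) + 4*m^3 + 24*m^2 + 36*m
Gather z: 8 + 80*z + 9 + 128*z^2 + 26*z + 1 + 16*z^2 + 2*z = 144*z^2 + 108*z + 18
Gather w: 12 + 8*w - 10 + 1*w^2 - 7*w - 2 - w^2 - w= 0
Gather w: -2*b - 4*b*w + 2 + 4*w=-2*b + w*(4 - 4*b) + 2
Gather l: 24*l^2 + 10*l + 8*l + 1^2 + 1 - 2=24*l^2 + 18*l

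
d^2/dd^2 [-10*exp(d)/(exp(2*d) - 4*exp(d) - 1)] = 10*(8*(exp(d) - 2)^2*exp(2*d) + 4*(2*exp(d) - 3)*(-exp(2*d) + 4*exp(d) + 1)*exp(d) + (-exp(2*d) + 4*exp(d) + 1)^2)*exp(d)/(-exp(2*d) + 4*exp(d) + 1)^3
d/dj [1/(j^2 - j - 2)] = (1 - 2*j)/(-j^2 + j + 2)^2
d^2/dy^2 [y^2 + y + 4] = 2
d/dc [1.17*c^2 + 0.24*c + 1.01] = 2.34*c + 0.24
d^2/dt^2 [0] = 0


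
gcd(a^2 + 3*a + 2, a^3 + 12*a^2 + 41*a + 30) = a + 1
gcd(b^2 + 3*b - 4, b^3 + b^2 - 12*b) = b + 4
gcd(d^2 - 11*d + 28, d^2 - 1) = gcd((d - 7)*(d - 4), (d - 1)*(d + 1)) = 1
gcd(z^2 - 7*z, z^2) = z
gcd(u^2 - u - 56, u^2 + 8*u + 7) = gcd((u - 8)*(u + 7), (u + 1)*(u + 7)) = u + 7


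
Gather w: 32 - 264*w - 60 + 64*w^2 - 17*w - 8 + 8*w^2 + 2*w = 72*w^2 - 279*w - 36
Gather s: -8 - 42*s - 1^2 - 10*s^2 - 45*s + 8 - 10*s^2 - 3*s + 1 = -20*s^2 - 90*s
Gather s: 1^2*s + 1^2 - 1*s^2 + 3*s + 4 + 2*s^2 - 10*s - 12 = s^2 - 6*s - 7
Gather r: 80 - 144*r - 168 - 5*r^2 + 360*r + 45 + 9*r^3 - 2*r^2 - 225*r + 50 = 9*r^3 - 7*r^2 - 9*r + 7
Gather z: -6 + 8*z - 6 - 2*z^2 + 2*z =-2*z^2 + 10*z - 12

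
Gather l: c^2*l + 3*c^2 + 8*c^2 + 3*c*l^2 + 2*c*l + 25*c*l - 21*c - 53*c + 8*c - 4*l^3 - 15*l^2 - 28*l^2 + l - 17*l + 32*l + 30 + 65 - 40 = 11*c^2 - 66*c - 4*l^3 + l^2*(3*c - 43) + l*(c^2 + 27*c + 16) + 55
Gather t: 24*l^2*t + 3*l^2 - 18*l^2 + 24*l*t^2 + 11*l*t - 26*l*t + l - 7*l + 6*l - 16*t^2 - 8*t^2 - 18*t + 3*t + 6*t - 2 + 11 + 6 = -15*l^2 + t^2*(24*l - 24) + t*(24*l^2 - 15*l - 9) + 15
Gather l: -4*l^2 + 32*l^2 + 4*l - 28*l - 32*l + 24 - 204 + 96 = 28*l^2 - 56*l - 84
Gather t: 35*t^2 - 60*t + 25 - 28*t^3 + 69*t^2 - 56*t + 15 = -28*t^3 + 104*t^2 - 116*t + 40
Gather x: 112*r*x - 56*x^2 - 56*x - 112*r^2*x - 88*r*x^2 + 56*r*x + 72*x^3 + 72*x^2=72*x^3 + x^2*(16 - 88*r) + x*(-112*r^2 + 168*r - 56)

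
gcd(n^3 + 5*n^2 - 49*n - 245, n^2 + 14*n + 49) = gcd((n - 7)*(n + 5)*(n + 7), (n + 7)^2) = n + 7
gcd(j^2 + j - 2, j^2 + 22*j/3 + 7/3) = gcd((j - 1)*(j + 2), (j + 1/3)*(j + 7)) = 1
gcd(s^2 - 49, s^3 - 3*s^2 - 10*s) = 1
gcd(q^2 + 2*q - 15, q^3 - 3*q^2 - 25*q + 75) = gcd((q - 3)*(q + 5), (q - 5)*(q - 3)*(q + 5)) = q^2 + 2*q - 15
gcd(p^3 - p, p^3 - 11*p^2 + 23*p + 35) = p + 1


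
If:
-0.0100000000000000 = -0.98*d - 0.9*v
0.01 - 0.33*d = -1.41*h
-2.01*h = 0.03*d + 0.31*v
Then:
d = 0.07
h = 0.01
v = -0.06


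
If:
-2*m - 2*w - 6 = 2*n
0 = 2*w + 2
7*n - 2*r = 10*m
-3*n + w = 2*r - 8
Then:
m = -27/20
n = -13/20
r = 179/40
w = -1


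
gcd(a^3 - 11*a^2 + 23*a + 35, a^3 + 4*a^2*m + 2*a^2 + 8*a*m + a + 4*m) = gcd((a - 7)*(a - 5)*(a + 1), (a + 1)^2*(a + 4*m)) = a + 1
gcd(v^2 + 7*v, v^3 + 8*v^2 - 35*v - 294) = v + 7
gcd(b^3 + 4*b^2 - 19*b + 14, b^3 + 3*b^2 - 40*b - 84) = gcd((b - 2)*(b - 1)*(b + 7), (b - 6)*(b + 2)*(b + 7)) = b + 7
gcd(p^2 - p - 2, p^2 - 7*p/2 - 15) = 1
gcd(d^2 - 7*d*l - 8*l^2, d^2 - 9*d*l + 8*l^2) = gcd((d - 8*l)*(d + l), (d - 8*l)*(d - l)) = d - 8*l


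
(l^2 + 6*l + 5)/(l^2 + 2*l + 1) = (l + 5)/(l + 1)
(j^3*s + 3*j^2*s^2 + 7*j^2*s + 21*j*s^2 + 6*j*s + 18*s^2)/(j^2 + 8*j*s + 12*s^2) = s*(j^3 + 3*j^2*s + 7*j^2 + 21*j*s + 6*j + 18*s)/(j^2 + 8*j*s + 12*s^2)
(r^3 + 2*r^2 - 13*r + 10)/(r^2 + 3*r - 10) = r - 1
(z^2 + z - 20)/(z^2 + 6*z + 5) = (z - 4)/(z + 1)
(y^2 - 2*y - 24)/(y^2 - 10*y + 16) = (y^2 - 2*y - 24)/(y^2 - 10*y + 16)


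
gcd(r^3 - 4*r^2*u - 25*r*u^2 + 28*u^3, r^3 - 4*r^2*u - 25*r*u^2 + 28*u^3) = r^3 - 4*r^2*u - 25*r*u^2 + 28*u^3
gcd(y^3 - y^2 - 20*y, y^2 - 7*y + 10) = y - 5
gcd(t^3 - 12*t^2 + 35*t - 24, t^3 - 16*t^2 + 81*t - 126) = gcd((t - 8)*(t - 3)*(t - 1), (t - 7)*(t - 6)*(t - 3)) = t - 3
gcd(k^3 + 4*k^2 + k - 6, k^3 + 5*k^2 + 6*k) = k^2 + 5*k + 6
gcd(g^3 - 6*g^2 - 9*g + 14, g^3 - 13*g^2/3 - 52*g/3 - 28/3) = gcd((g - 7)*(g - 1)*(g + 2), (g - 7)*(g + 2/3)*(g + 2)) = g^2 - 5*g - 14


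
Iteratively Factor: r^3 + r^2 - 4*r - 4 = (r + 1)*(r^2 - 4) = (r - 2)*(r + 1)*(r + 2)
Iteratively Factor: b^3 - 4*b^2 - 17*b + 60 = (b + 4)*(b^2 - 8*b + 15) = (b - 3)*(b + 4)*(b - 5)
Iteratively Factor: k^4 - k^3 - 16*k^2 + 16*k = (k + 4)*(k^3 - 5*k^2 + 4*k) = (k - 1)*(k + 4)*(k^2 - 4*k) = k*(k - 1)*(k + 4)*(k - 4)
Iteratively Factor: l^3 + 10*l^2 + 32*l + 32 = (l + 4)*(l^2 + 6*l + 8) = (l + 2)*(l + 4)*(l + 4)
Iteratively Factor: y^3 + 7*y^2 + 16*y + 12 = (y + 2)*(y^2 + 5*y + 6) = (y + 2)*(y + 3)*(y + 2)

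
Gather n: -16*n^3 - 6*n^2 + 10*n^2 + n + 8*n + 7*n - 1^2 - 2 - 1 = -16*n^3 + 4*n^2 + 16*n - 4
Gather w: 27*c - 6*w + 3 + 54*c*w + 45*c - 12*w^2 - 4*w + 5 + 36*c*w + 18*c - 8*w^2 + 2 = 90*c - 20*w^2 + w*(90*c - 10) + 10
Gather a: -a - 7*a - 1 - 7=-8*a - 8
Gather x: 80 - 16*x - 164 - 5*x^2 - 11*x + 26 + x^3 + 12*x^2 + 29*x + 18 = x^3 + 7*x^2 + 2*x - 40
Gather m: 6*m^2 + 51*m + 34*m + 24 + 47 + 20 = 6*m^2 + 85*m + 91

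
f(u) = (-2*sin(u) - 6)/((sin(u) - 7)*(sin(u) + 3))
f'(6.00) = 0.04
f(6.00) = 0.27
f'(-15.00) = -0.03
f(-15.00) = 0.26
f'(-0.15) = 0.04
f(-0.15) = 0.28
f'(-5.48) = 0.04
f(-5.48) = 0.32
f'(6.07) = 0.04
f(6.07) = 0.28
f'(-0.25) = 0.04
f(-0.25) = 0.28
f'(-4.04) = -0.03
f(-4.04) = 0.32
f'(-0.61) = 0.03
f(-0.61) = 0.26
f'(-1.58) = -0.00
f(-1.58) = 0.25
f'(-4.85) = 0.01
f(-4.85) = 0.33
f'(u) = -(-2*sin(u) - 6)*cos(u)/((sin(u) - 7)*(sin(u) + 3)^2) - (-2*sin(u) - 6)*cos(u)/((sin(u) - 7)^2*(sin(u) + 3)) - 2*cos(u)/((sin(u) - 7)*(sin(u) + 3))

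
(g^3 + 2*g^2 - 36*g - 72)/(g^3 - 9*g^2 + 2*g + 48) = (g^2 - 36)/(g^2 - 11*g + 24)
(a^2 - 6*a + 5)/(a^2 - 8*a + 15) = (a - 1)/(a - 3)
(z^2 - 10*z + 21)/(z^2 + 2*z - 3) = (z^2 - 10*z + 21)/(z^2 + 2*z - 3)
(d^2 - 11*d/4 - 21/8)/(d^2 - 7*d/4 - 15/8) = (2*d - 7)/(2*d - 5)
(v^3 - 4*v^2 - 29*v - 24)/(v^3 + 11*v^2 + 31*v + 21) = (v - 8)/(v + 7)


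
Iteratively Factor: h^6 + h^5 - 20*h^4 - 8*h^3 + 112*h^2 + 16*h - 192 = (h - 3)*(h^5 + 4*h^4 - 8*h^3 - 32*h^2 + 16*h + 64) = (h - 3)*(h + 2)*(h^4 + 2*h^3 - 12*h^2 - 8*h + 32) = (h - 3)*(h - 2)*(h + 2)*(h^3 + 4*h^2 - 4*h - 16) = (h - 3)*(h - 2)*(h + 2)^2*(h^2 + 2*h - 8) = (h - 3)*(h - 2)^2*(h + 2)^2*(h + 4)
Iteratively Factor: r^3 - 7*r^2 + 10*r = (r - 2)*(r^2 - 5*r) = r*(r - 2)*(r - 5)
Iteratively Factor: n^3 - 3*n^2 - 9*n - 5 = (n - 5)*(n^2 + 2*n + 1) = (n - 5)*(n + 1)*(n + 1)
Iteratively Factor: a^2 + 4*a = (a)*(a + 4)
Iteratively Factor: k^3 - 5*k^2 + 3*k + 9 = (k - 3)*(k^2 - 2*k - 3) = (k - 3)*(k + 1)*(k - 3)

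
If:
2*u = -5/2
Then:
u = -5/4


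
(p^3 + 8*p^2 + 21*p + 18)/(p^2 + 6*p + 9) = p + 2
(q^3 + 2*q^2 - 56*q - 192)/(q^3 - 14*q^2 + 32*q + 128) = (q^2 + 10*q + 24)/(q^2 - 6*q - 16)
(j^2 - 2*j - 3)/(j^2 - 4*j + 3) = (j + 1)/(j - 1)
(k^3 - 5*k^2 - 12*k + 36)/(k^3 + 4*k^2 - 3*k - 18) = (k - 6)/(k + 3)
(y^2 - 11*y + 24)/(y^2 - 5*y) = (y^2 - 11*y + 24)/(y*(y - 5))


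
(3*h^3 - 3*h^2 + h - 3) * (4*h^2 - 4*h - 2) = 12*h^5 - 24*h^4 + 10*h^3 - 10*h^2 + 10*h + 6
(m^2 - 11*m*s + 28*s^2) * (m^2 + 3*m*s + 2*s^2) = m^4 - 8*m^3*s - 3*m^2*s^2 + 62*m*s^3 + 56*s^4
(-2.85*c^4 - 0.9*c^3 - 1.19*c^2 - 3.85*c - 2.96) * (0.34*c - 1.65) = -0.969*c^5 + 4.3965*c^4 + 1.0804*c^3 + 0.6545*c^2 + 5.3461*c + 4.884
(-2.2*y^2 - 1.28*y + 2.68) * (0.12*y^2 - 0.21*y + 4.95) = -0.264*y^4 + 0.3084*y^3 - 10.2996*y^2 - 6.8988*y + 13.266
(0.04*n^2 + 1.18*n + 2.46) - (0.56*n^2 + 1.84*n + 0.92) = -0.52*n^2 - 0.66*n + 1.54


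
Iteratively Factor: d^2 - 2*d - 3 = (d - 3)*(d + 1)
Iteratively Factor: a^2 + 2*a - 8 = (a - 2)*(a + 4)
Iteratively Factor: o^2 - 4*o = (o - 4)*(o)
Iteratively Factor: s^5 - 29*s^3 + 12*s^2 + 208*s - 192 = (s - 1)*(s^4 + s^3 - 28*s^2 - 16*s + 192) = (s - 4)*(s - 1)*(s^3 + 5*s^2 - 8*s - 48) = (s - 4)*(s - 3)*(s - 1)*(s^2 + 8*s + 16) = (s - 4)*(s - 3)*(s - 1)*(s + 4)*(s + 4)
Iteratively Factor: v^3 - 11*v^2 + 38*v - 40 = (v - 4)*(v^2 - 7*v + 10) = (v - 5)*(v - 4)*(v - 2)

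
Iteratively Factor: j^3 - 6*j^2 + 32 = (j + 2)*(j^2 - 8*j + 16) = (j - 4)*(j + 2)*(j - 4)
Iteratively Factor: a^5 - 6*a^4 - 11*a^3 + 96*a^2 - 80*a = (a + 4)*(a^4 - 10*a^3 + 29*a^2 - 20*a) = (a - 4)*(a + 4)*(a^3 - 6*a^2 + 5*a) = (a - 5)*(a - 4)*(a + 4)*(a^2 - a) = (a - 5)*(a - 4)*(a - 1)*(a + 4)*(a)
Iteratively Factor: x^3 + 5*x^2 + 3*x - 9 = (x - 1)*(x^2 + 6*x + 9) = (x - 1)*(x + 3)*(x + 3)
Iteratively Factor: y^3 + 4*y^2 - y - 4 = (y + 4)*(y^2 - 1) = (y - 1)*(y + 4)*(y + 1)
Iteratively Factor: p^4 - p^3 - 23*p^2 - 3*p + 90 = (p - 2)*(p^3 + p^2 - 21*p - 45) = (p - 2)*(p + 3)*(p^2 - 2*p - 15) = (p - 5)*(p - 2)*(p + 3)*(p + 3)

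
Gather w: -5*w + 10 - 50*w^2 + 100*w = -50*w^2 + 95*w + 10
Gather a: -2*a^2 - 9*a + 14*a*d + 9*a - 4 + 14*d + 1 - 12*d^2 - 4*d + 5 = -2*a^2 + 14*a*d - 12*d^2 + 10*d + 2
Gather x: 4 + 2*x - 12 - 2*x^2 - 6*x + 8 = -2*x^2 - 4*x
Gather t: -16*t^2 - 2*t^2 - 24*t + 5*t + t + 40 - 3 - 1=-18*t^2 - 18*t + 36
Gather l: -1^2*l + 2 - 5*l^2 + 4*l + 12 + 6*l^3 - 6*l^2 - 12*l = 6*l^3 - 11*l^2 - 9*l + 14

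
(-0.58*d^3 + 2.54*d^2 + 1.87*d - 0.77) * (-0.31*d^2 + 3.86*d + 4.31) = 0.1798*d^5 - 3.0262*d^4 + 6.7249*d^3 + 18.4043*d^2 + 5.0875*d - 3.3187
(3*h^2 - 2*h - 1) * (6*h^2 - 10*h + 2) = 18*h^4 - 42*h^3 + 20*h^2 + 6*h - 2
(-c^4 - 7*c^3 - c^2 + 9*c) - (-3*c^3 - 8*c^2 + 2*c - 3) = -c^4 - 4*c^3 + 7*c^2 + 7*c + 3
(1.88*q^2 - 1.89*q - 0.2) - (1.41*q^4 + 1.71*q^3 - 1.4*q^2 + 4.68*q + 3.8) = -1.41*q^4 - 1.71*q^3 + 3.28*q^2 - 6.57*q - 4.0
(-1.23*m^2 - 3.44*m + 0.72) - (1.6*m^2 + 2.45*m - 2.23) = -2.83*m^2 - 5.89*m + 2.95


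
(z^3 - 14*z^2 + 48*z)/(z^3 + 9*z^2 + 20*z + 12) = z*(z^2 - 14*z + 48)/(z^3 + 9*z^2 + 20*z + 12)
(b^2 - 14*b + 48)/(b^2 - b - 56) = (b - 6)/(b + 7)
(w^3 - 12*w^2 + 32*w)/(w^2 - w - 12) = w*(w - 8)/(w + 3)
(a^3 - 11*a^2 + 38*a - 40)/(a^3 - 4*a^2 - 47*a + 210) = (a^2 - 6*a + 8)/(a^2 + a - 42)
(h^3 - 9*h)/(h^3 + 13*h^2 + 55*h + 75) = h*(h - 3)/(h^2 + 10*h + 25)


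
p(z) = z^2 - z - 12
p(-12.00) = 144.00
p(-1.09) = -9.72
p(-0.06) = -11.94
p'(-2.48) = -5.96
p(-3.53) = 3.99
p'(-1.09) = -3.18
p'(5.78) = 10.56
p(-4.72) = 15.00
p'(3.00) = 5.00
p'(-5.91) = -12.82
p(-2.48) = -3.37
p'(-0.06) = -1.12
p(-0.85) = -10.43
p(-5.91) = 28.84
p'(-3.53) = -8.06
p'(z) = 2*z - 1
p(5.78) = 15.63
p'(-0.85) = -2.70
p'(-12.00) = -25.00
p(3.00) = -6.00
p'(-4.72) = -10.44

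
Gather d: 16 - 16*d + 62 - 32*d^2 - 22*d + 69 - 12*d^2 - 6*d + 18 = -44*d^2 - 44*d + 165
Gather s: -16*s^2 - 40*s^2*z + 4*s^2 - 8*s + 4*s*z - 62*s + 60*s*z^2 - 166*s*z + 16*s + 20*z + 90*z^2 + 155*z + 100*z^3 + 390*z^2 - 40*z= s^2*(-40*z - 12) + s*(60*z^2 - 162*z - 54) + 100*z^3 + 480*z^2 + 135*z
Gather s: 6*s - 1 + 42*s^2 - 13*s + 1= 42*s^2 - 7*s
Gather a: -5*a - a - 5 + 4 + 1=-6*a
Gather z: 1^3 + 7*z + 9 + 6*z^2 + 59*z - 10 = 6*z^2 + 66*z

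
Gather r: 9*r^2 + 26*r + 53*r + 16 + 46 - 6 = 9*r^2 + 79*r + 56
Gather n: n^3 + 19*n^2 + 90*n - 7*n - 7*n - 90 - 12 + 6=n^3 + 19*n^2 + 76*n - 96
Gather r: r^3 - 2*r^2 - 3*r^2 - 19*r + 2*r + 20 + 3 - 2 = r^3 - 5*r^2 - 17*r + 21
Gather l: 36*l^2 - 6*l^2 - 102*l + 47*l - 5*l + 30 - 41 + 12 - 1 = 30*l^2 - 60*l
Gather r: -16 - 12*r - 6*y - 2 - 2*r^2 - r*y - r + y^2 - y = -2*r^2 + r*(-y - 13) + y^2 - 7*y - 18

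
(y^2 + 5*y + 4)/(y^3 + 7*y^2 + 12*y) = (y + 1)/(y*(y + 3))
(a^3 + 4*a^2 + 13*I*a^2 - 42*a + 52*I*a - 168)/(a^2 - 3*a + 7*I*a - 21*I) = (a^2 + a*(4 + 6*I) + 24*I)/(a - 3)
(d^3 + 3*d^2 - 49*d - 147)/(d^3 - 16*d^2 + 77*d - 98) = (d^2 + 10*d + 21)/(d^2 - 9*d + 14)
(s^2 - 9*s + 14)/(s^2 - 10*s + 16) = (s - 7)/(s - 8)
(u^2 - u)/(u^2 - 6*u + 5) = u/(u - 5)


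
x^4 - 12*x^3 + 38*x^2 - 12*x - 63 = (x - 7)*(x - 3)^2*(x + 1)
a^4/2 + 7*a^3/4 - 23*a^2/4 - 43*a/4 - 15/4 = (a/2 + 1/2)*(a - 3)*(a + 1/2)*(a + 5)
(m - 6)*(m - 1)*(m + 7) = m^3 - 43*m + 42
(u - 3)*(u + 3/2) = u^2 - 3*u/2 - 9/2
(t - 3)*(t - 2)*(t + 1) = t^3 - 4*t^2 + t + 6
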